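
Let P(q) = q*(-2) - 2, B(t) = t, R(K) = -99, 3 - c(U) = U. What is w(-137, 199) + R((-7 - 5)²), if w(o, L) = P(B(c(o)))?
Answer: -381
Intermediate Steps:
c(U) = 3 - U
P(q) = -2 - 2*q (P(q) = -2*q - 2 = -2 - 2*q)
w(o, L) = -8 + 2*o (w(o, L) = -2 - 2*(3 - o) = -2 + (-6 + 2*o) = -8 + 2*o)
w(-137, 199) + R((-7 - 5)²) = (-8 + 2*(-137)) - 99 = (-8 - 274) - 99 = -282 - 99 = -381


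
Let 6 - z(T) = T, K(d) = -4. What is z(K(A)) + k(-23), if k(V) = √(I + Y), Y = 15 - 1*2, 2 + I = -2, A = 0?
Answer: 13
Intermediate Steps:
I = -4 (I = -2 - 2 = -4)
Y = 13 (Y = 15 - 2 = 13)
z(T) = 6 - T
k(V) = 3 (k(V) = √(-4 + 13) = √9 = 3)
z(K(A)) + k(-23) = (6 - 1*(-4)) + 3 = (6 + 4) + 3 = 10 + 3 = 13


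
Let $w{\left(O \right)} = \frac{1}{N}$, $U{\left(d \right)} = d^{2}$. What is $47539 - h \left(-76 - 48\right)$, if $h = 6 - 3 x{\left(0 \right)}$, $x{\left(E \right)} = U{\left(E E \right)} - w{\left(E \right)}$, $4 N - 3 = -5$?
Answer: $47539$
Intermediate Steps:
$N = - \frac{1}{2}$ ($N = \frac{3}{4} + \frac{1}{4} \left(-5\right) = \frac{3}{4} - \frac{5}{4} = - \frac{1}{2} \approx -0.5$)
$w{\left(O \right)} = -2$ ($w{\left(O \right)} = \frac{1}{- \frac{1}{2}} = -2$)
$x{\left(E \right)} = 2 + E^{4}$ ($x{\left(E \right)} = \left(E E\right)^{2} - -2 = \left(E^{2}\right)^{2} + 2 = E^{4} + 2 = 2 + E^{4}$)
$h = 0$ ($h = 6 - 3 \left(2 + 0^{4}\right) = 6 - 3 \left(2 + 0\right) = 6 - 6 = 0$)
$47539 - h \left(-76 - 48\right) = 47539 - 0 \left(-76 - 48\right) = 47539 - 0 \left(-124\right) = 47539 - 0 = 47539 + 0 = 47539$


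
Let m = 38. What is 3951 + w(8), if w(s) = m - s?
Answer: 3981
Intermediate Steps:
w(s) = 38 - s
3951 + w(8) = 3951 + (38 - 1*8) = 3951 + (38 - 8) = 3951 + 30 = 3981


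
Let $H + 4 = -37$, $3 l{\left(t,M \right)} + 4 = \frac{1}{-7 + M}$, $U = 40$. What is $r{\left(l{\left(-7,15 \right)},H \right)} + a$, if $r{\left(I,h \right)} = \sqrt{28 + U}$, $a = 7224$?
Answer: $7224 + 2 \sqrt{17} \approx 7232.3$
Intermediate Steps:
$l{\left(t,M \right)} = - \frac{4}{3} + \frac{1}{3 \left(-7 + M\right)}$
$H = -41$ ($H = -4 - 37 = -41$)
$r{\left(I,h \right)} = 2 \sqrt{17}$ ($r{\left(I,h \right)} = \sqrt{28 + 40} = \sqrt{68} = 2 \sqrt{17}$)
$r{\left(l{\left(-7,15 \right)},H \right)} + a = 2 \sqrt{17} + 7224 = 7224 + 2 \sqrt{17}$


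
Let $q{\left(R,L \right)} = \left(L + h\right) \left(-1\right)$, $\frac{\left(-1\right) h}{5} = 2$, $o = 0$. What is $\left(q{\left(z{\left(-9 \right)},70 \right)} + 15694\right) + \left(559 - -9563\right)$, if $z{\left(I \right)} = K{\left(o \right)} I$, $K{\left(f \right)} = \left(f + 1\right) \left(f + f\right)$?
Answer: $25756$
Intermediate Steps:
$h = -10$ ($h = \left(-5\right) 2 = -10$)
$K{\left(f \right)} = 2 f \left(1 + f\right)$ ($K{\left(f \right)} = \left(1 + f\right) 2 f = 2 f \left(1 + f\right)$)
$z{\left(I \right)} = 0$ ($z{\left(I \right)} = 2 \cdot 0 \left(1 + 0\right) I = 2 \cdot 0 \cdot 1 I = 0 I = 0$)
$q{\left(R,L \right)} = 10 - L$ ($q{\left(R,L \right)} = \left(L - 10\right) \left(-1\right) = \left(-10 + L\right) \left(-1\right) = 10 - L$)
$\left(q{\left(z{\left(-9 \right)},70 \right)} + 15694\right) + \left(559 - -9563\right) = \left(\left(10 - 70\right) + 15694\right) + \left(559 - -9563\right) = \left(\left(10 - 70\right) + 15694\right) + \left(559 + 9563\right) = \left(-60 + 15694\right) + 10122 = 15634 + 10122 = 25756$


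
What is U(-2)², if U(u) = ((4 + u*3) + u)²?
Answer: 256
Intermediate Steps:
U(u) = (4 + 4*u)² (U(u) = ((4 + 3*u) + u)² = (4 + 4*u)²)
U(-2)² = (16*(1 - 2)²)² = (16*(-1)²)² = (16*1)² = 16² = 256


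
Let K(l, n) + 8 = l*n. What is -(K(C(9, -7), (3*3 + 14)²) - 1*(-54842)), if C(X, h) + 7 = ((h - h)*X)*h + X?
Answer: -55892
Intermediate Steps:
C(X, h) = -7 + X (C(X, h) = -7 + (((h - h)*X)*h + X) = -7 + ((0*X)*h + X) = -7 + (0*h + X) = -7 + (0 + X) = -7 + X)
K(l, n) = -8 + l*n
-(K(C(9, -7), (3*3 + 14)²) - 1*(-54842)) = -((-8 + (-7 + 9)*(3*3 + 14)²) - 1*(-54842)) = -((-8 + 2*(9 + 14)²) + 54842) = -((-8 + 2*23²) + 54842) = -((-8 + 2*529) + 54842) = -((-8 + 1058) + 54842) = -(1050 + 54842) = -1*55892 = -55892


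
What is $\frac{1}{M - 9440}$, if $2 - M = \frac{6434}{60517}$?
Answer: $- \frac{60517}{571165880} \approx -0.00010595$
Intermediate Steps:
$M = \frac{114600}{60517}$ ($M = 2 - \frac{6434}{60517} = \frac{114600}{60517} \approx 1.8937$)
$\frac{1}{M - 9440} = \frac{1}{\frac{114600}{60517} - 9440} = \frac{1}{- \frac{571165880}{60517}} = - \frac{60517}{571165880}$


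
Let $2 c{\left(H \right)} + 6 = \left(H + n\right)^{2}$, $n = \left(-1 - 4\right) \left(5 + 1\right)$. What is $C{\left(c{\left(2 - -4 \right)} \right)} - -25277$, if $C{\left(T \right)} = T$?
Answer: $25562$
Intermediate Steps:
$n = -30$ ($n = \left(-5\right) 6 = -30$)
$c{\left(H \right)} = -3 + \frac{\left(-30 + H\right)^{2}}{2}$ ($c{\left(H \right)} = -3 + \frac{\left(H - 30\right)^{2}}{2} = -3 + \frac{\left(-30 + H\right)^{2}}{2}$)
$C{\left(c{\left(2 - -4 \right)} \right)} - -25277 = \left(-3 + \frac{\left(-30 + \left(2 - -4\right)\right)^{2}}{2}\right) - -25277 = \left(-3 + \frac{\left(-30 + \left(2 + 4\right)\right)^{2}}{2}\right) + 25277 = \left(-3 + \frac{\left(-30 + 6\right)^{2}}{2}\right) + 25277 = \left(-3 + \frac{\left(-24\right)^{2}}{2}\right) + 25277 = \left(-3 + \frac{1}{2} \cdot 576\right) + 25277 = \left(-3 + 288\right) + 25277 = 285 + 25277 = 25562$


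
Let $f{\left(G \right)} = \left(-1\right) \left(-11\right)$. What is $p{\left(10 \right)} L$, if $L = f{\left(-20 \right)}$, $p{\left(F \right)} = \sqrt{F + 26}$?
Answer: $66$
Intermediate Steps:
$f{\left(G \right)} = 11$
$p{\left(F \right)} = \sqrt{26 + F}$
$L = 11$
$p{\left(10 \right)} L = \sqrt{26 + 10} \cdot 11 = \sqrt{36} \cdot 11 = 6 \cdot 11 = 66$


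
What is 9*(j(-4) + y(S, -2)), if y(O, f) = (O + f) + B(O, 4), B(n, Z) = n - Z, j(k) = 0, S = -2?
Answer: -90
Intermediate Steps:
y(O, f) = -4 + f + 2*O (y(O, f) = (O + f) + (O - 1*4) = (O + f) + (O - 4) = (O + f) + (-4 + O) = -4 + f + 2*O)
9*(j(-4) + y(S, -2)) = 9*(0 + (-4 - 2 + 2*(-2))) = 9*(0 + (-4 - 2 - 4)) = 9*(0 - 10) = 9*(-10) = -90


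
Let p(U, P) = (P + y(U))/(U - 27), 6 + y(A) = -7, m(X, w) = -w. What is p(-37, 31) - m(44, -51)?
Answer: -1641/32 ≈ -51.281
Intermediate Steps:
y(A) = -13 (y(A) = -6 - 7 = -13)
p(U, P) = (-13 + P)/(-27 + U) (p(U, P) = (P - 13)/(U - 27) = (-13 + P)/(-27 + U))
p(-37, 31) - m(44, -51) = (-13 + 31)/(-27 - 37) - (-1)*(-51) = 18/(-64) - 1*51 = -1/64*18 - 51 = -9/32 - 51 = -1641/32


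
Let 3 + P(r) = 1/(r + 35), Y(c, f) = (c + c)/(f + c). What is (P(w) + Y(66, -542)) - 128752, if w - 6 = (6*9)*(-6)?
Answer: -4336091593/33677 ≈ -1.2876e+5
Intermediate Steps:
Y(c, f) = 2*c/(c + f) (Y(c, f) = (2*c)/(c + f) = 2*c/(c + f))
w = -318 (w = 6 + (6*9)*(-6) = 6 + 54*(-6) = 6 - 324 = -318)
P(r) = -3 + 1/(35 + r) (P(r) = -3 + 1/(r + 35) = -3 + 1/(35 + r))
(P(w) + Y(66, -542)) - 128752 = ((-104 - 3*(-318))/(35 - 318) + 2*66/(66 - 542)) - 128752 = ((-104 + 954)/(-283) + 2*66/(-476)) - 128752 = (-1/283*850 + 2*66*(-1/476)) - 128752 = (-850/283 - 33/119) - 128752 = -110489/33677 - 128752 = -4336091593/33677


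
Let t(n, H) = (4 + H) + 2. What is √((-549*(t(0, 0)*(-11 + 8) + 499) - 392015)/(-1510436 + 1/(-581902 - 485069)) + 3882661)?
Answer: 7*√205799032800426764927199793513/1611591409357 ≈ 1970.4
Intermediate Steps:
t(n, H) = 6 + H
√((-549*(t(0, 0)*(-11 + 8) + 499) - 392015)/(-1510436 + 1/(-581902 - 485069)) + 3882661) = √((-549*((6 + 0)*(-11 + 8) + 499) - 392015)/(-1510436 + 1/(-581902 - 485069)) + 3882661) = √((-549*(6*(-3) + 499) - 392015)/(-1510436 + 1/(-1066971)) + 3882661) = √((-549*(-18 + 499) - 392015)/(-1510436 - 1/1066971) + 3882661) = √((-549*481 - 392015)/(-1611591409357/1066971) + 3882661) = √((-264069 - 392015)*(-1066971/1611591409357) + 3882661) = √(-656084*(-1066971/1611591409357) + 3882661) = √(700022601564/1611591409357 + 3882661) = √(6257263813068060541/1611591409357) = 7*√205799032800426764927199793513/1611591409357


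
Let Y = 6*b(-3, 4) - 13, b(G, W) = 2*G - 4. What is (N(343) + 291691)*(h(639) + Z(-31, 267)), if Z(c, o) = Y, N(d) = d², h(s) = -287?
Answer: -147362400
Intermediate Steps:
b(G, W) = -4 + 2*G
Y = -73 (Y = 6*(-4 + 2*(-3)) - 13 = 6*(-4 - 6) - 13 = 6*(-10) - 13 = -60 - 13 = -73)
Z(c, o) = -73
(N(343) + 291691)*(h(639) + Z(-31, 267)) = (343² + 291691)*(-287 - 73) = (117649 + 291691)*(-360) = 409340*(-360) = -147362400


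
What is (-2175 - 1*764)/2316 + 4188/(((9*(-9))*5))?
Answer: -1209967/104220 ≈ -11.610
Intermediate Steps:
(-2175 - 1*764)/2316 + 4188/(((9*(-9))*5)) = (-2175 - 764)*(1/2316) + 4188/((-81*5)) = -2939*1/2316 + 4188/(-405) = -2939/2316 + 4188*(-1/405) = -2939/2316 - 1396/135 = -1209967/104220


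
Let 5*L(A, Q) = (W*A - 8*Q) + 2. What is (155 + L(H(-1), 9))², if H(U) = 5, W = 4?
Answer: 21025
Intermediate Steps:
L(A, Q) = ⅖ - 8*Q/5 + 4*A/5 (L(A, Q) = ((4*A - 8*Q) + 2)/5 = ((-8*Q + 4*A) + 2)/5 = (2 - 8*Q + 4*A)/5 = ⅖ - 8*Q/5 + 4*A/5)
(155 + L(H(-1), 9))² = (155 + (⅖ - 8/5*9 + (⅘)*5))² = (155 + (⅖ - 72/5 + 4))² = (155 - 10)² = 145² = 21025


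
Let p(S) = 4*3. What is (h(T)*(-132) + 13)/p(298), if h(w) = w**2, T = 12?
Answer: -18995/12 ≈ -1582.9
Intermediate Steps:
p(S) = 12
(h(T)*(-132) + 13)/p(298) = (12**2*(-132) + 13)/12 = (144*(-132) + 13)*(1/12) = (-19008 + 13)*(1/12) = -18995*1/12 = -18995/12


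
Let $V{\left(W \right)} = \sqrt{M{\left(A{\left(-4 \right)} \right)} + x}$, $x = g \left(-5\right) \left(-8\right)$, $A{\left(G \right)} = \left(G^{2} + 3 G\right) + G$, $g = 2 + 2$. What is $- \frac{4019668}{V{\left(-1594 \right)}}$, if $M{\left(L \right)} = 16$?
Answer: $- \frac{1004917 \sqrt{11}}{11} \approx -3.0299 \cdot 10^{5}$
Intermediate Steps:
$g = 4$
$A{\left(G \right)} = G^{2} + 4 G$
$x = 160$ ($x = 4 \left(-5\right) \left(-8\right) = \left(-20\right) \left(-8\right) = 160$)
$V{\left(W \right)} = 4 \sqrt{11}$ ($V{\left(W \right)} = \sqrt{16 + 160} = \sqrt{176} = 4 \sqrt{11}$)
$- \frac{4019668}{V{\left(-1594 \right)}} = - \frac{4019668}{4 \sqrt{11}} = - 4019668 \frac{\sqrt{11}}{44} = - \frac{1004917 \sqrt{11}}{11}$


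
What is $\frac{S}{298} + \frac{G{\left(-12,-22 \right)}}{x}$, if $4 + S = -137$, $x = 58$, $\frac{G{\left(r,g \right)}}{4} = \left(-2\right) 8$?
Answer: $- \frac{13625}{8642} \approx -1.5766$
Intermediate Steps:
$G{\left(r,g \right)} = -64$ ($G{\left(r,g \right)} = 4 \left(\left(-2\right) 8\right) = 4 \left(-16\right) = -64$)
$S = -141$ ($S = -4 - 137 = -141$)
$\frac{S}{298} + \frac{G{\left(-12,-22 \right)}}{x} = - \frac{141}{298} - \frac{64}{58} = \left(-141\right) \frac{1}{298} - \frac{32}{29} = - \frac{141}{298} - \frac{32}{29} = - \frac{13625}{8642}$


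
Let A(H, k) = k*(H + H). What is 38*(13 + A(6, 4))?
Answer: 2318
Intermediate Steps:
A(H, k) = 2*H*k (A(H, k) = k*(2*H) = 2*H*k)
38*(13 + A(6, 4)) = 38*(13 + 2*6*4) = 38*(13 + 48) = 38*61 = 2318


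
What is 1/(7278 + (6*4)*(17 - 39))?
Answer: 1/6750 ≈ 0.00014815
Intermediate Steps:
1/(7278 + (6*4)*(17 - 39)) = 1/(7278 + 24*(-22)) = 1/(7278 - 528) = 1/6750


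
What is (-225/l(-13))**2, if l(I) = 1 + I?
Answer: 5625/16 ≈ 351.56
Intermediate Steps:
(-225/l(-13))**2 = (-225/(1 - 13))**2 = (-225/(-12))**2 = (-225*(-1/12))**2 = (75/4)**2 = 5625/16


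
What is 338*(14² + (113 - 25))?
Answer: 95992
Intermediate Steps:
338*(14² + (113 - 25)) = 338*(196 + 88) = 338*284 = 95992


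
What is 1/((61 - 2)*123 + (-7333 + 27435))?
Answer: 1/27359 ≈ 3.6551e-5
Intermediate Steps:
1/((61 - 2)*123 + (-7333 + 27435)) = 1/(59*123 + 20102) = 1/(7257 + 20102) = 1/27359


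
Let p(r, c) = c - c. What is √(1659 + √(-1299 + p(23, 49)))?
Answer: √(1659 + I*√1299) ≈ 40.733 + 0.4424*I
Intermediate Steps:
p(r, c) = 0
√(1659 + √(-1299 + p(23, 49))) = √(1659 + √(-1299 + 0)) = √(1659 + √(-1299)) = √(1659 + I*√1299)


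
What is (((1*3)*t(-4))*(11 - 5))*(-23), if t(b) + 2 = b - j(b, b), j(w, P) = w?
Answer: 828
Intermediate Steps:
t(b) = -2 (t(b) = -2 + (b - b) = -2 + 0 = -2)
(((1*3)*t(-4))*(11 - 5))*(-23) = (((1*3)*(-2))*(11 - 5))*(-23) = ((3*(-2))*6)*(-23) = -6*6*(-23) = -36*(-23) = 828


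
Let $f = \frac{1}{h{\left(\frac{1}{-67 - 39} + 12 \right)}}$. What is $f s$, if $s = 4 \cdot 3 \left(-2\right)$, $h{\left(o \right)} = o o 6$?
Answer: $- \frac{44944}{1615441} \approx -0.027822$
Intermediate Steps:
$h{\left(o \right)} = 6 o^{2}$ ($h{\left(o \right)} = o^{2} \cdot 6 = 6 o^{2}$)
$s = -24$ ($s = 12 \left(-2\right) = -24$)
$f = \frac{5618}{4846323}$ ($f = \frac{1}{6 \left(\frac{1}{-67 - 39} + 12\right)^{2}} = \frac{1}{6 \left(\frac{1}{-106} + 12\right)^{2}} = \frac{1}{6 \left(- \frac{1}{106} + 12\right)^{2}} = \frac{1}{6 \left(\frac{1271}{106}\right)^{2}} = \frac{1}{6 \cdot \frac{1615441}{11236}} = \frac{1}{\frac{4846323}{5618}} = \frac{5618}{4846323} \approx 0.0011592$)
$f s = \frac{5618}{4846323} \left(-24\right) = - \frac{44944}{1615441}$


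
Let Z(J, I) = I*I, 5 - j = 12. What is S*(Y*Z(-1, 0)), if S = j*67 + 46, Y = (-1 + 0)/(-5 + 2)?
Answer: 0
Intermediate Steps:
j = -7 (j = 5 - 1*12 = 5 - 12 = -7)
Z(J, I) = I²
Y = ⅓ (Y = -1/(-3) = -1*(-⅓) = ⅓ ≈ 0.33333)
S = -423 (S = -7*67 + 46 = -469 + 46 = -423)
S*(Y*Z(-1, 0)) = -141*0² = -141*0 = -423*0 = 0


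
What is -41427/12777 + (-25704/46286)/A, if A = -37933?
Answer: -1731805342329/534129354503 ≈ -3.2423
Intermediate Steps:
-41427/12777 + (-25704/46286)/A = -41427/12777 - 25704/46286/(-37933) = -41427*1/12777 - 25704*1/46286*(-1/37933) = -13809/4259 - 12852/23143*(-1/37933) = -13809/4259 + 1836/125411917 = -1731805342329/534129354503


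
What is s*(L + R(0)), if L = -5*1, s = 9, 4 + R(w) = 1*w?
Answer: -81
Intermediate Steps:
R(w) = -4 + w (R(w) = -4 + 1*w = -4 + w)
L = -5
s*(L + R(0)) = 9*(-5 + (-4 + 0)) = 9*(-5 - 4) = 9*(-9) = -81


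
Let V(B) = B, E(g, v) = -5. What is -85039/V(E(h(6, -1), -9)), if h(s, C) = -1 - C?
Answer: 85039/5 ≈ 17008.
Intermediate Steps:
-85039/V(E(h(6, -1), -9)) = -85039/(-5) = -85039*(-⅕) = 85039/5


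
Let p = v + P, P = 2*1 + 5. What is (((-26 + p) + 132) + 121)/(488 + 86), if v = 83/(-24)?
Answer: 5533/13776 ≈ 0.40164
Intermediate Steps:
P = 7 (P = 2 + 5 = 7)
v = -83/24 (v = 83*(-1/24) = -83/24 ≈ -3.4583)
p = 85/24 (p = -83/24 + 7 = 85/24 ≈ 3.5417)
(((-26 + p) + 132) + 121)/(488 + 86) = (((-26 + 85/24) + 132) + 121)/(488 + 86) = ((-539/24 + 132) + 121)/574 = (2629/24 + 121)*(1/574) = (5533/24)*(1/574) = 5533/13776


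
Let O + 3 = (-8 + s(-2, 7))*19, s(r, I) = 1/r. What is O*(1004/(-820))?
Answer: 82579/410 ≈ 201.41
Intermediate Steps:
O = -329/2 (O = -3 + (-8 + 1/(-2))*19 = -3 + (-8 - 1/2)*19 = -3 - 17/2*19 = -3 - 323/2 = -329/2 ≈ -164.50)
O*(1004/(-820)) = -165158/(-820) = -165158*(-1)/820 = -329/2*(-251/205) = 82579/410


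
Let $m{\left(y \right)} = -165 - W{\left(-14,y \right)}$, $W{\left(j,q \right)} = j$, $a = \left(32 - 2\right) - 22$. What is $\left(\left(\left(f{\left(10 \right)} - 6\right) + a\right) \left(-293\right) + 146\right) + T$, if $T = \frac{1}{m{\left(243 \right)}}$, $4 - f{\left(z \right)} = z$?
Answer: $\frac{199017}{151} \approx 1318.0$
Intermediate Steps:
$a = 8$ ($a = 30 - 22 = 8$)
$f{\left(z \right)} = 4 - z$
$m{\left(y \right)} = -151$ ($m{\left(y \right)} = -165 - -14 = -165 + 14 = -151$)
$T = - \frac{1}{151}$ ($T = \frac{1}{-151} = - \frac{1}{151} \approx -0.0066225$)
$\left(\left(\left(f{\left(10 \right)} - 6\right) + a\right) \left(-293\right) + 146\right) + T = \left(\left(\left(\left(4 - 10\right) - 6\right) + 8\right) \left(-293\right) + 146\right) - \frac{1}{151} = \left(\left(\left(-6 - 6\right) + 8\right) \left(-293\right) + 146\right) - \frac{1}{151} = \left(\left(-12 + 8\right) \left(-293\right) + 146\right) - \frac{1}{151} = \left(\left(-4\right) \left(-293\right) + 146\right) - \frac{1}{151} = \left(1172 + 146\right) - \frac{1}{151} = 1318 - \frac{1}{151} = \frac{199017}{151}$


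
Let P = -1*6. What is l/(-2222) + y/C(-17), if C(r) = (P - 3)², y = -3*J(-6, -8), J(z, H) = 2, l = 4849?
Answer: -135367/59994 ≈ -2.2563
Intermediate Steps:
P = -6
y = -6 (y = -3*2 = -6)
C(r) = 81 (C(r) = (-6 - 3)² = (-9)² = 81)
l/(-2222) + y/C(-17) = 4849/(-2222) - 6/81 = 4849*(-1/2222) - 6*1/81 = -4849/2222 - 2/27 = -135367/59994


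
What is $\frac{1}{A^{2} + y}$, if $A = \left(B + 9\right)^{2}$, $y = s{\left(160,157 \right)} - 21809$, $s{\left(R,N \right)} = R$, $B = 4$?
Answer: $\frac{1}{6912} \approx 0.00014468$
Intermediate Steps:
$y = -21649$ ($y = 160 - 21809 = -21649$)
$A = 169$ ($A = \left(4 + 9\right)^{2} = 13^{2} = 169$)
$\frac{1}{A^{2} + y} = \frac{1}{169^{2} - 21649} = \frac{1}{28561 - 21649} = \frac{1}{6912}$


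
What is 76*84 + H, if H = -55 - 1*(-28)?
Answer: 6357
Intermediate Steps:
H = -27 (H = -55 + 28 = -27)
76*84 + H = 76*84 - 27 = 6384 - 27 = 6357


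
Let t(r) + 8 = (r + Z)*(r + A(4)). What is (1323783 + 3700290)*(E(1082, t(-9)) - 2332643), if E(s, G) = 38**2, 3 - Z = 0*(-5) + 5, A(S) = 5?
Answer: -11712113953527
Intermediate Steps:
Z = -2 (Z = 3 - (0*(-5) + 5) = 3 - (0 + 5) = 3 - 1*5 = 3 - 5 = -2)
t(r) = -8 + (-2 + r)*(5 + r) (t(r) = -8 + (r - 2)*(r + 5) = -8 + (-2 + r)*(5 + r))
E(s, G) = 1444
(1323783 + 3700290)*(E(1082, t(-9)) - 2332643) = (1323783 + 3700290)*(1444 - 2332643) = 5024073*(-2331199) = -11712113953527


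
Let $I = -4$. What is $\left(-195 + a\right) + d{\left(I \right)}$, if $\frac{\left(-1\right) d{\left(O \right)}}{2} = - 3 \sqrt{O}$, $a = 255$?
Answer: $60 + 12 i \approx 60.0 + 12.0 i$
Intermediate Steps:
$d{\left(O \right)} = 6 \sqrt{O}$ ($d{\left(O \right)} = - 2 \left(- 3 \sqrt{O}\right) = 6 \sqrt{O}$)
$\left(-195 + a\right) + d{\left(I \right)} = \left(-195 + 255\right) + 6 \sqrt{-4} = 60 + 6 \cdot 2 i = 60 + 12 i$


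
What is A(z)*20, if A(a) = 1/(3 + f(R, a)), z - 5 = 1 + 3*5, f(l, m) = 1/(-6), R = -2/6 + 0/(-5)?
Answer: 120/17 ≈ 7.0588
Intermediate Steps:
R = -⅓ (R = -2*⅙ + 0*(-⅕) = -⅓ + 0 = -⅓ ≈ -0.33333)
f(l, m) = -⅙
z = 21 (z = 5 + (1 + 3*5) = 5 + (1 + 15) = 5 + 16 = 21)
A(a) = 6/17 (A(a) = 1/(3 - ⅙) = 1/(17/6) = 6/17)
A(z)*20 = (6/17)*20 = 120/17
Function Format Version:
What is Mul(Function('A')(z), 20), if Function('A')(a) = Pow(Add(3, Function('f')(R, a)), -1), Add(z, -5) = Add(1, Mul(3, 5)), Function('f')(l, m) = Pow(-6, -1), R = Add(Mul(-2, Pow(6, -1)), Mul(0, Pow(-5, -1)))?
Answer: Rational(120, 17) ≈ 7.0588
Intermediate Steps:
R = Rational(-1, 3) (R = Add(Mul(-2, Rational(1, 6)), Mul(0, Rational(-1, 5))) = Add(Rational(-1, 3), 0) = Rational(-1, 3) ≈ -0.33333)
Function('f')(l, m) = Rational(-1, 6)
z = 21 (z = Add(5, Add(1, Mul(3, 5))) = Add(5, Add(1, 15)) = Add(5, 16) = 21)
Function('A')(a) = Rational(6, 17) (Function('A')(a) = Pow(Add(3, Rational(-1, 6)), -1) = Pow(Rational(17, 6), -1) = Rational(6, 17))
Mul(Function('A')(z), 20) = Mul(Rational(6, 17), 20) = Rational(120, 17)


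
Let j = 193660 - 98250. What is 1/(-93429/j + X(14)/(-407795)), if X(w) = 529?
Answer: -1111649170/1090010027 ≈ -1.0199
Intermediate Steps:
j = 95410
1/(-93429/j + X(14)/(-407795)) = 1/(-93429/95410 + 529/(-407795)) = 1/(-93429*1/95410 + 529*(-1/407795)) = 1/(-13347/13630 - 529/407795) = 1/(-1090010027/1111649170) = -1111649170/1090010027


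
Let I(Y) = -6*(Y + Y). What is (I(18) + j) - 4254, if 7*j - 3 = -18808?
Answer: -50095/7 ≈ -7156.4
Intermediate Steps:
j = -18805/7 (j = 3/7 + (⅐)*(-18808) = 3/7 - 18808/7 = -18805/7 ≈ -2686.4)
I(Y) = -12*Y
(I(18) + j) - 4254 = (-12*18 - 18805/7) - 4254 = (-216 - 18805/7) - 4254 = -20317/7 - 4254 = -50095/7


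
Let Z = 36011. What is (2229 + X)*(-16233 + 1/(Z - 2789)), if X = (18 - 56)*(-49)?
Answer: -2206246537975/33222 ≈ -6.6409e+7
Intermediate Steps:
X = 1862 (X = -38*(-49) = 1862)
(2229 + X)*(-16233 + 1/(Z - 2789)) = (2229 + 1862)*(-16233 + 1/(36011 - 2789)) = 4091*(-16233 + 1/33222) = 4091*(-539292725/33222) = -2206246537975/33222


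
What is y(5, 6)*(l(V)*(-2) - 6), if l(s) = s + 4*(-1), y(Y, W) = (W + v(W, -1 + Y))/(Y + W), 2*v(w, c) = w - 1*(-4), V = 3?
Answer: -4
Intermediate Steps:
v(w, c) = 2 + w/2 (v(w, c) = (w - 1*(-4))/2 = (w + 4)/2 = (4 + w)/2 = 2 + w/2)
y(Y, W) = (2 + 3*W/2)/(W + Y) (y(Y, W) = (W + (2 + W/2))/(Y + W) = (2 + 3*W/2)/(W + Y))
l(s) = -4 + s (l(s) = s - 4 = -4 + s)
y(5, 6)*(l(V)*(-2) - 6) = ((2 + (3/2)*6)/(6 + 5))*((-4 + 3)*(-2) - 6) = ((2 + 9)/11)*(-1*(-2) - 6) = ((1/11)*11)*(2 - 6) = 1*(-4) = -4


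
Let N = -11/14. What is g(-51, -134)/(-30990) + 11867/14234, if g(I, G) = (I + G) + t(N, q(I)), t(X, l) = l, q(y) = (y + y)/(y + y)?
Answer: 185188693/220555830 ≈ 0.83965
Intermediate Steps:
N = -11/14 (N = -11*1/14 = -11/14 ≈ -0.78571)
q(y) = 1 (q(y) = (2*y)/((2*y)) = (2*y)*(1/(2*y)) = 1)
g(I, G) = 1 + G + I (g(I, G) = (I + G) + 1 = (G + I) + 1 = 1 + G + I)
g(-51, -134)/(-30990) + 11867/14234 = (1 - 134 - 51)/(-30990) + 11867/14234 = -184*(-1/30990) + 11867*(1/14234) = 92/15495 + 11867/14234 = 185188693/220555830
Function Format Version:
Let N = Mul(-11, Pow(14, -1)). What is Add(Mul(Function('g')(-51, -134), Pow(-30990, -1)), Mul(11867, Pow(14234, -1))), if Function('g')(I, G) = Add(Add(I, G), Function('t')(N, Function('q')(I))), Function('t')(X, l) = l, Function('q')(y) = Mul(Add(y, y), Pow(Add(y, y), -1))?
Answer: Rational(185188693, 220555830) ≈ 0.83965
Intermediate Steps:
N = Rational(-11, 14) (N = Mul(-11, Rational(1, 14)) = Rational(-11, 14) ≈ -0.78571)
Function('q')(y) = 1 (Function('q')(y) = Mul(Mul(2, y), Pow(Mul(2, y), -1)) = Mul(Mul(2, y), Mul(Rational(1, 2), Pow(y, -1))) = 1)
Function('g')(I, G) = Add(1, G, I) (Function('g')(I, G) = Add(Add(I, G), 1) = Add(Add(G, I), 1) = Add(1, G, I))
Add(Mul(Function('g')(-51, -134), Pow(-30990, -1)), Mul(11867, Pow(14234, -1))) = Add(Mul(Add(1, -134, -51), Pow(-30990, -1)), Mul(11867, Pow(14234, -1))) = Add(Mul(-184, Rational(-1, 30990)), Mul(11867, Rational(1, 14234))) = Add(Rational(92, 15495), Rational(11867, 14234)) = Rational(185188693, 220555830)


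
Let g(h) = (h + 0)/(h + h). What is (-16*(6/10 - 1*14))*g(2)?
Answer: 536/5 ≈ 107.20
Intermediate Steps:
g(h) = ½ (g(h) = h/((2*h)) = h*(1/(2*h)) = ½)
(-16*(6/10 - 1*14))*g(2) = -16*(6/10 - 1*14)*(½) = -16*(6*(⅒) - 14)*(½) = -16*(⅗ - 14)*(½) = -16*(-67/5)*(½) = (1072/5)*(½) = 536/5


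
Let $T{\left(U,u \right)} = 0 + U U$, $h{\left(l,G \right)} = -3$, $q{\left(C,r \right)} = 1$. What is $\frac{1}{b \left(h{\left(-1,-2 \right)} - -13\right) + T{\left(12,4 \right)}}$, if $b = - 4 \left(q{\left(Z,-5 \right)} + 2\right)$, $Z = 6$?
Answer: $\frac{1}{24} \approx 0.041667$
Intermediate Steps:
$T{\left(U,u \right)} = U^{2}$ ($T{\left(U,u \right)} = 0 + U^{2} = U^{2}$)
$b = -12$ ($b = - 4 \left(1 + 2\right) = \left(-4\right) 3 = -12$)
$\frac{1}{b \left(h{\left(-1,-2 \right)} - -13\right) + T{\left(12,4 \right)}} = \frac{1}{- 12 \left(-3 - -13\right) + 12^{2}} = \frac{1}{- 12 \left(-3 + 13\right) + 144} = \frac{1}{\left(-12\right) 10 + 144} = \frac{1}{-120 + 144} = \frac{1}{24}$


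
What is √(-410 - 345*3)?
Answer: 17*I*√5 ≈ 38.013*I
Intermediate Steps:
√(-410 - 345*3) = √(-410 - 1035) = √(-1445) = 17*I*√5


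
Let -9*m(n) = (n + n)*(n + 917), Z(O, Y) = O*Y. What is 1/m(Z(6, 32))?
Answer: -3/141952 ≈ -2.1134e-5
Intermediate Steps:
m(n) = -2*n*(917 + n)/9 (m(n) = -(n + n)*(n + 917)/9 = -2*n*(917 + n)/9)
1/m(Z(6, 32)) = 1/(-2*6*32*(917 + 6*32)/9) = 1/(-2/9*192*(917 + 192)) = 1/(-2/9*192*1109) = 1/(-141952/3) = -3/141952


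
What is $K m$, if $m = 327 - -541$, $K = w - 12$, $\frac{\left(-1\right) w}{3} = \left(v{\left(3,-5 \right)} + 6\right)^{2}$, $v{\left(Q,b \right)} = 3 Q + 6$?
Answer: $-1158780$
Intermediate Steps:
$v{\left(Q,b \right)} = 6 + 3 Q$
$w = -1323$ ($w = - 3 \left(\left(6 + 3 \cdot 3\right) + 6\right)^{2} = - 3 \left(\left(6 + 9\right) + 6\right)^{2} = - 3 \left(15 + 6\right)^{2} = - 3 \cdot 21^{2} = \left(-3\right) 441 = -1323$)
$K = -1335$ ($K = -1323 - 12 = -1335$)
$m = 868$ ($m = 327 + 541 = 868$)
$K m = \left(-1335\right) 868 = -1158780$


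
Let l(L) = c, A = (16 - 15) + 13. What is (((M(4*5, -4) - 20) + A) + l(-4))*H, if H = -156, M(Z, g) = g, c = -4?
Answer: 2184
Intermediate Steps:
A = 14 (A = 1 + 13 = 14)
l(L) = -4
(((M(4*5, -4) - 20) + A) + l(-4))*H = (((-4 - 20) + 14) - 4)*(-156) = ((-24 + 14) - 4)*(-156) = (-10 - 4)*(-156) = -14*(-156) = 2184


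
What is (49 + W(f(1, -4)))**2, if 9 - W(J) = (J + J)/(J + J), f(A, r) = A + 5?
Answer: 3249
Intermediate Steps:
f(A, r) = 5 + A
W(J) = 8 (W(J) = 9 - (J + J)/(J + J) = 9 - 2*J/(2*J) = 9 - 2*J*1/(2*J) = 9 - 1*1 = 9 - 1 = 8)
(49 + W(f(1, -4)))**2 = (49 + 8)**2 = 57**2 = 3249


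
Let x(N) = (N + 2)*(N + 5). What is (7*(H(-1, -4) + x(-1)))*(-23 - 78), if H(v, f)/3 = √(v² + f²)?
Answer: -2828 - 2121*√17 ≈ -11573.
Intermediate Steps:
x(N) = (2 + N)*(5 + N)
H(v, f) = 3*√(f² + v²) (H(v, f) = 3*√(v² + f²) = 3*√(f² + v²))
(7*(H(-1, -4) + x(-1)))*(-23 - 78) = (7*(3*√((-4)² + (-1)²) + (10 + (-1)² + 7*(-1))))*(-23 - 78) = (7*(3*√(16 + 1) + (10 + 1 - 7)))*(-101) = (7*(3*√17 + 4))*(-101) = (7*(4 + 3*√17))*(-101) = (28 + 21*√17)*(-101) = -2828 - 2121*√17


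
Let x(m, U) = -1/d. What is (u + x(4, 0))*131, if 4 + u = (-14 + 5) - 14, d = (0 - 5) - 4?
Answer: -31702/9 ≈ -3522.4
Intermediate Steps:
d = -9 (d = -5 - 4 = -9)
x(m, U) = ⅑ (x(m, U) = -1/(-9) = -1*(-⅑) = ⅑)
u = -27 (u = -4 + ((-14 + 5) - 14) = -4 + (-9 - 14) = -4 - 23 = -27)
(u + x(4, 0))*131 = (-27 + ⅑)*131 = -242/9*131 = -31702/9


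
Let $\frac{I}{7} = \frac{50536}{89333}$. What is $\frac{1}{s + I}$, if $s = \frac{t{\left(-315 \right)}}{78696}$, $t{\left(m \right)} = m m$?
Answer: $\frac{781127752}{4078103813} \approx 0.19154$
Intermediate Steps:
$I = \frac{353752}{89333}$ ($I = 7 \cdot \frac{50536}{89333} = \frac{353752}{89333} \approx 3.9599$)
$t{\left(m \right)} = m^{2}$
$s = \frac{11025}{8744}$ ($s = \frac{\left(-315\right)^{2}}{78696} = 99225 \cdot \frac{1}{78696} = \frac{11025}{8744} \approx 1.2609$)
$\frac{1}{s + I} = \frac{1}{\frac{11025}{8744} + \frac{353752}{89333}} = \frac{1}{\frac{4078103813}{781127752}} = \frac{781127752}{4078103813}$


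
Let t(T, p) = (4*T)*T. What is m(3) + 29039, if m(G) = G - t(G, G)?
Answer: 29006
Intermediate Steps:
t(T, p) = 4*T²
m(G) = G - 4*G²
m(3) + 29039 = 3*(1 - 4*3) + 29039 = 3*(1 - 12) + 29039 = 3*(-11) + 29039 = -33 + 29039 = 29006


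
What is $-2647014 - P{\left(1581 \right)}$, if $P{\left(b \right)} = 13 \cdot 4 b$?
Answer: $-2729226$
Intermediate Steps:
$P{\left(b \right)} = 52 b$
$-2647014 - P{\left(1581 \right)} = -2647014 - 52 \cdot 1581 = -2647014 - 82212 = -2729226$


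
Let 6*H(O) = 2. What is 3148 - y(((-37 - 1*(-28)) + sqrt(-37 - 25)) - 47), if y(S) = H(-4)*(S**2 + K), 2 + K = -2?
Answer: 6374/3 + 112*I*sqrt(62)/3 ≈ 2124.7 + 293.96*I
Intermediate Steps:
K = -4 (K = -2 - 2 = -4)
H(O) = 1/3 (H(O) = (1/6)*2 = 1/3)
y(S) = -4/3 + S**2/3 (y(S) = (S**2 - 4)/3 = (-4 + S**2)/3 = -4/3 + S**2/3)
3148 - y(((-37 - 1*(-28)) + sqrt(-37 - 25)) - 47) = 3148 - (-4/3 + (((-37 - 1*(-28)) + sqrt(-37 - 25)) - 47)**2/3) = 3148 - (-4/3 + (((-37 + 28) + sqrt(-62)) - 47)**2/3) = 3148 - (-4/3 + ((-9 + I*sqrt(62)) - 47)**2/3) = 3148 - (-4/3 + (-56 + I*sqrt(62))**2/3) = 3148 + (4/3 - (-56 + I*sqrt(62))**2/3) = 9448/3 - (-56 + I*sqrt(62))**2/3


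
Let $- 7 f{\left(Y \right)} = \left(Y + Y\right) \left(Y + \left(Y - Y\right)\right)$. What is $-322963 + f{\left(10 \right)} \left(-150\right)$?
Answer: $- \frac{2230741}{7} \approx -3.1868 \cdot 10^{5}$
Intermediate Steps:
$f{\left(Y \right)} = - \frac{2 Y^{2}}{7}$ ($f{\left(Y \right)} = - \frac{\left(Y + Y\right) \left(Y + \left(Y - Y\right)\right)}{7} = - \frac{2 Y \left(Y + 0\right)}{7} = - \frac{2 Y Y}{7} = - \frac{2 Y^{2}}{7}$)
$-322963 + f{\left(10 \right)} \left(-150\right) = -322963 + - \frac{2 \cdot 10^{2}}{7} \left(-150\right) = -322963 + \left(- \frac{2}{7}\right) 100 \left(-150\right) = -322963 - - \frac{30000}{7} = -322963 + \frac{30000}{7} = - \frac{2230741}{7}$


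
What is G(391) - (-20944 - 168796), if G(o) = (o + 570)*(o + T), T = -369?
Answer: 210882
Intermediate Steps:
G(o) = (-369 + o)*(570 + o) (G(o) = (o + 570)*(o - 369) = (570 + o)*(-369 + o) = (-369 + o)*(570 + o))
G(391) - (-20944 - 168796) = (-210330 + 391**2 + 201*391) - (-20944 - 168796) = (-210330 + 152881 + 78591) - 1*(-189740) = 21142 + 189740 = 210882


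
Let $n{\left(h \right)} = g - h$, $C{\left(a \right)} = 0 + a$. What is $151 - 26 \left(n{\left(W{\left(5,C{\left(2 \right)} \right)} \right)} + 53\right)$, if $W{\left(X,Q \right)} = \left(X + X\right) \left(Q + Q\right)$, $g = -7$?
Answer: $-5$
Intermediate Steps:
$C{\left(a \right)} = a$
$W{\left(X,Q \right)} = 4 Q X$ ($W{\left(X,Q \right)} = 2 X 2 Q = 4 Q X$)
$n{\left(h \right)} = -7 - h$
$151 - 26 \left(n{\left(W{\left(5,C{\left(2 \right)} \right)} \right)} + 53\right) = 151 - 26 \left(\left(-7 - 4 \cdot 2 \cdot 5\right) + 53\right) = 151 - 26 \left(\left(-7 - 40\right) + 53\right) = 151 - 26 \left(-47 + 53\right) = 151 - 156 = -5$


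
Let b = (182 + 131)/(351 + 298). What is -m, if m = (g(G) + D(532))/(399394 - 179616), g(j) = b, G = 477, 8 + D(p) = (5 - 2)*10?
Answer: -14591/142635922 ≈ -0.00010230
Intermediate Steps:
D(p) = 22 (D(p) = -8 + (5 - 2)*10 = -8 + 3*10 = -8 + 30 = 22)
b = 313/649 ≈ 0.48228
g(j) = 313/649
m = 14591/142635922 (m = (313/649 + 22)/(399394 - 179616) = (14591/649)/219778 = (14591/649)*(1/219778) = 14591/142635922 ≈ 0.00010230)
-m = -1*14591/142635922 = -14591/142635922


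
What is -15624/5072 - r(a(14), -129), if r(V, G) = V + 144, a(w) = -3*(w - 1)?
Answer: -68523/634 ≈ -108.08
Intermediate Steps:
a(w) = 3 - 3*w (a(w) = -3*(-1 + w) = 3 - 3*w)
r(V, G) = 144 + V
-15624/5072 - r(a(14), -129) = -15624/5072 - (144 + (3 - 3*14)) = -15624*1/5072 - (144 + (3 - 42)) = -1953/634 - (144 - 39) = -1953/634 - 1*105 = -1953/634 - 105 = -68523/634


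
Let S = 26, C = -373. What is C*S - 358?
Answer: -10056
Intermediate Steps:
C*S - 358 = -373*26 - 358 = -9698 - 358 = -10056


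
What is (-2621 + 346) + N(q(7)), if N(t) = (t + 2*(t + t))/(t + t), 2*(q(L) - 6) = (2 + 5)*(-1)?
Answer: -4545/2 ≈ -2272.5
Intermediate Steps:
q(L) = 5/2 (q(L) = 6 + ((2 + 5)*(-1))/2 = 6 + (7*(-1))/2 = 6 + (½)*(-7) = 6 - 7/2 = 5/2)
N(t) = 5/2 (N(t) = (t + 2*(2*t))/((2*t)) = (t + 4*t)*(1/(2*t)) = (5*t)*(1/(2*t)) = 5/2)
(-2621 + 346) + N(q(7)) = (-2621 + 346) + 5/2 = -2275 + 5/2 = -4545/2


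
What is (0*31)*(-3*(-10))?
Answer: 0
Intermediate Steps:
(0*31)*(-3*(-10)) = 0*30 = 0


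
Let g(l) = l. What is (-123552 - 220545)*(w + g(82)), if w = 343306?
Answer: -118158780636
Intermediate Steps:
(-123552 - 220545)*(w + g(82)) = (-123552 - 220545)*(343306 + 82) = -344097*343388 = -118158780636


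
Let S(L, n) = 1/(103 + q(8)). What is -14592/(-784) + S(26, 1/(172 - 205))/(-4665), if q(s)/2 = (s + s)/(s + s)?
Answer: 63817193/3428775 ≈ 18.612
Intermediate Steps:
q(s) = 2 (q(s) = 2*((s + s)/(s + s)) = 2*((2*s)/((2*s))) = 2*((2*s)*(1/(2*s))) = 2*1 = 2)
S(L, n) = 1/105 (S(L, n) = 1/(103 + 2) = 1/105)
-14592/(-784) + S(26, 1/(172 - 205))/(-4665) = -14592/(-784) + (1/105)/(-4665) = -14592*(-1/784) + (1/105)*(-1/4665) = 912/49 - 1/489825 = 63817193/3428775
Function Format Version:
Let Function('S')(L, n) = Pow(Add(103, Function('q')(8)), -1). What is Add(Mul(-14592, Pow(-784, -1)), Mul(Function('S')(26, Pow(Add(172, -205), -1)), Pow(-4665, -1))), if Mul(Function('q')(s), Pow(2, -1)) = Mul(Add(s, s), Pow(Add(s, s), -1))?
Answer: Rational(63817193, 3428775) ≈ 18.612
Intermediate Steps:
Function('q')(s) = 2 (Function('q')(s) = Mul(2, Mul(Add(s, s), Pow(Add(s, s), -1))) = Mul(2, Mul(Mul(2, s), Pow(Mul(2, s), -1))) = Mul(2, Mul(Mul(2, s), Mul(Rational(1, 2), Pow(s, -1)))) = Mul(2, 1) = 2)
Function('S')(L, n) = Rational(1, 105) (Function('S')(L, n) = Pow(Add(103, 2), -1) = Pow(105, -1) = Rational(1, 105))
Add(Mul(-14592, Pow(-784, -1)), Mul(Function('S')(26, Pow(Add(172, -205), -1)), Pow(-4665, -1))) = Add(Mul(-14592, Pow(-784, -1)), Mul(Rational(1, 105), Pow(-4665, -1))) = Add(Mul(-14592, Rational(-1, 784)), Mul(Rational(1, 105), Rational(-1, 4665))) = Add(Rational(912, 49), Rational(-1, 489825)) = Rational(63817193, 3428775)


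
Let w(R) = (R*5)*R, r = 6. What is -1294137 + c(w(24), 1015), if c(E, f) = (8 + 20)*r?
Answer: -1293969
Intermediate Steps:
w(R) = 5*R² (w(R) = (5*R)*R = 5*R²)
c(E, f) = 168 (c(E, f) = (8 + 20)*6 = 28*6 = 168)
-1294137 + c(w(24), 1015) = -1294137 + 168 = -1293969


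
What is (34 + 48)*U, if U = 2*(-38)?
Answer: -6232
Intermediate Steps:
U = -76
(34 + 48)*U = (34 + 48)*(-76) = 82*(-76) = -6232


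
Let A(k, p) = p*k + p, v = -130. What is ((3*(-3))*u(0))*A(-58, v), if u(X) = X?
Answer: 0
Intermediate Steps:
A(k, p) = p + k*p (A(k, p) = k*p + p = p + k*p)
((3*(-3))*u(0))*A(-58, v) = ((3*(-3))*0)*(-130*(1 - 58)) = (-9*0)*(-130*(-57)) = 0*7410 = 0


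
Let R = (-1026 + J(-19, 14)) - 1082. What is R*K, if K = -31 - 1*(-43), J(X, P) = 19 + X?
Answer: -25296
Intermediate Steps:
R = -2108 (R = (-1026 + (19 - 19)) - 1082 = (-1026 + 0) - 1082 = -1026 - 1082 = -2108)
K = 12 (K = -31 + 43 = 12)
R*K = -2108*12 = -25296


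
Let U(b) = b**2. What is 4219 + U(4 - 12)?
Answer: 4283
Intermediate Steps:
4219 + U(4 - 12) = 4219 + (4 - 12)**2 = 4219 + (-8)**2 = 4219 + 64 = 4283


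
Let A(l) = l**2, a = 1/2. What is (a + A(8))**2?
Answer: 16641/4 ≈ 4160.3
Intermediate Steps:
a = 1/2 ≈ 0.50000
(a + A(8))**2 = (1/2 + 8**2)**2 = (1/2 + 64)**2 = (129/2)**2 = 16641/4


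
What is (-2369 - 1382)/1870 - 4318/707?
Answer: -975147/120190 ≈ -8.1134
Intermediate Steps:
(-2369 - 1382)/1870 - 4318/707 = -3751*1/1870 - 4318*1/707 = -341/170 - 4318/707 = -975147/120190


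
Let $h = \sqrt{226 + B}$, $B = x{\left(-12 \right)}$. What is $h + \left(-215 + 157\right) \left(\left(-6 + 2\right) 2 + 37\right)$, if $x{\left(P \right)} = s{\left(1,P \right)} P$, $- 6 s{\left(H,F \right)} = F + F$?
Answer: $-1682 + \sqrt{178} \approx -1668.7$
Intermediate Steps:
$s{\left(H,F \right)} = - \frac{F}{3}$ ($s{\left(H,F \right)} = - \frac{F + F}{6} = - \frac{2 F}{6} = - \frac{F}{3}$)
$x{\left(P \right)} = - \frac{P^{2}}{3}$ ($x{\left(P \right)} = - \frac{P}{3} P = - \frac{P^{2}}{3}$)
$B = -48$ ($B = - \frac{\left(-12\right)^{2}}{3} = \left(- \frac{1}{3}\right) 144 = -48$)
$h = \sqrt{178}$ ($h = \sqrt{226 - 48} = \sqrt{178} \approx 13.342$)
$h + \left(-215 + 157\right) \left(\left(-6 + 2\right) 2 + 37\right) = \sqrt{178} + \left(-215 + 157\right) \left(\left(-6 + 2\right) 2 + 37\right) = \sqrt{178} - 58 \left(\left(-4\right) 2 + 37\right) = \sqrt{178} - 58 \left(-8 + 37\right) = \sqrt{178} - 1682 = -1682 + \sqrt{178}$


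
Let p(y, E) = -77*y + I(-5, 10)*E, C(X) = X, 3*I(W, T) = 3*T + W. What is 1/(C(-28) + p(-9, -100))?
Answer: -3/505 ≈ -0.0059406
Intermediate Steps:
I(W, T) = T + W/3 (I(W, T) = (3*T + W)/3 = (W + 3*T)/3 = T + W/3)
p(y, E) = -77*y + 25*E/3 (p(y, E) = -77*y + (10 + (⅓)*(-5))*E = -77*y + (10 - 5/3)*E = -77*y + 25*E/3)
1/(C(-28) + p(-9, -100)) = 1/(-28 + (-77*(-9) + (25/3)*(-100))) = 1/(-28 + (693 - 2500/3)) = 1/(-28 - 421/3) = 1/(-505/3) = -3/505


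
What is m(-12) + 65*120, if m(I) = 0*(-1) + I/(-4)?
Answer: 7803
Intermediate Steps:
m(I) = -I/4 (m(I) = 0 + I*(-1/4) = 0 - I/4 = -I/4)
m(-12) + 65*120 = -1/4*(-12) + 65*120 = 3 + 7800 = 7803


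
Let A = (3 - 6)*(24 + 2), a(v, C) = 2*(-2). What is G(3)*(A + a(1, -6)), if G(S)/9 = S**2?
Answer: -6642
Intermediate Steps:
a(v, C) = -4
A = -78 (A = -3*26 = -78)
G(S) = 9*S**2
G(3)*(A + a(1, -6)) = (9*3**2)*(-78 - 4) = (9*9)*(-82) = 81*(-82) = -6642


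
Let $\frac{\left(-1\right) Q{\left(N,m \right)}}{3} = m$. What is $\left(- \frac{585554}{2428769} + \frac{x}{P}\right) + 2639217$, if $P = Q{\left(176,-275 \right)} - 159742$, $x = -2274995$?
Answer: $\frac{1018671099348641678}{385972683173} \approx 2.6392 \cdot 10^{6}$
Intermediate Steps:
$Q{\left(N,m \right)} = - 3 m$
$P = -158917$ ($P = \left(-3\right) \left(-275\right) - 159742 = 825 - 159742 = -158917$)
$\left(- \frac{585554}{2428769} + \frac{x}{P}\right) + 2639217 = \left(- \frac{585554}{2428769} - \frac{2274995}{-158917}\right) + 2639217 = \left(\left(-585554\right) \frac{1}{2428769} - - \frac{2274995}{158917}\right) + 2639217 = \left(- \frac{585554}{2428769} + \frac{2274995}{158917}\right) + 2639217 = \frac{5432382846137}{385972683173} + 2639217 = \frac{1018671099348641678}{385972683173}$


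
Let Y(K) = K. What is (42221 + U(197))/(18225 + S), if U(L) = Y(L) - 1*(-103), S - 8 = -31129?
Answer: -42521/12896 ≈ -3.2972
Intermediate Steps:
S = -31121 (S = 8 - 31129 = -31121)
U(L) = 103 + L (U(L) = L - 1*(-103) = L + 103 = 103 + L)
(42221 + U(197))/(18225 + S) = (42221 + (103 + 197))/(18225 - 31121) = (42221 + 300)/(-12896) = 42521*(-1/12896) = -42521/12896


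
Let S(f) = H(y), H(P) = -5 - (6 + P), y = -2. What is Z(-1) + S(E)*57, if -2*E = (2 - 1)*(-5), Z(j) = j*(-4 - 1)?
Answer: -508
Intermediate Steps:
Z(j) = -5*j (Z(j) = j*(-5) = -5*j)
E = 5/2 (E = -(2 - 1)*(-5)/2 = -(-5)/2 = -½*(-5) = 5/2 ≈ 2.5000)
H(P) = -11 - P (H(P) = -5 + (-6 - P) = -11 - P)
S(f) = -9 (S(f) = -11 - 1*(-2) = -11 + 2 = -9)
Z(-1) + S(E)*57 = -5*(-1) - 9*57 = 5 - 513 = -508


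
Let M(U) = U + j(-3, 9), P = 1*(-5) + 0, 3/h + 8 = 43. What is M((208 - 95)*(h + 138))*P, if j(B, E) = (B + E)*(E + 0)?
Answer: -548019/7 ≈ -78288.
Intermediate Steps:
h = 3/35 (h = 3/(-8 + 43) = 3/35 ≈ 0.085714)
j(B, E) = E*(B + E) (j(B, E) = (B + E)*E = E*(B + E))
P = -5 (P = -5 + 0 = -5)
M(U) = 54 + U (M(U) = U + 9*(-3 + 9) = U + 9*6 = U + 54 = 54 + U)
M((208 - 95)*(h + 138))*P = (54 + (208 - 95)*(3/35 + 138))*(-5) = (54 + 113*(4833/35))*(-5) = (54 + 546129/35)*(-5) = (548019/35)*(-5) = -548019/7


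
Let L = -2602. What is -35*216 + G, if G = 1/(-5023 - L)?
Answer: -18302761/2421 ≈ -7560.0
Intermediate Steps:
G = -1/2421 (G = 1/(-5023 - 1*(-2602)) = 1/(-5023 + 2602) = 1/(-2421) = -1/2421 ≈ -0.00041305)
-35*216 + G = -35*216 - 1/2421 = -7560 - 1/2421 = -18302761/2421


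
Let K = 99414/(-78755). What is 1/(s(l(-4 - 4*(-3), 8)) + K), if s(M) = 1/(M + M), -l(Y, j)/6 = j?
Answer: -7560480/9622499 ≈ -0.78571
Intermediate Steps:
l(Y, j) = -6*j
s(M) = 1/(2*M)
K = -99414/78755 (K = 99414*(-1/78755) = -99414/78755 ≈ -1.2623)
1/(s(l(-4 - 4*(-3), 8)) + K) = 1/(1/(2*((-6*8))) - 99414/78755) = 1/((1/2)/(-48) - 99414/78755) = 1/((1/2)*(-1/48) - 99414/78755) = 1/(-1/96 - 99414/78755) = 1/(-9622499/7560480) = -7560480/9622499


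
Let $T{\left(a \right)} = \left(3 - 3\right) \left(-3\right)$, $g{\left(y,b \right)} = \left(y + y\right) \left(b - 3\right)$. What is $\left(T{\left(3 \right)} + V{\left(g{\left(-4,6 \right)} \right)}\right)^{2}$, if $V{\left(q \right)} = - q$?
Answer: $576$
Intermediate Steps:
$g{\left(y,b \right)} = 2 y \left(-3 + b\right)$
$T{\left(a \right)} = 0$ ($T{\left(a \right)} = 0 \left(-3\right) = 0$)
$\left(T{\left(3 \right)} + V{\left(g{\left(-4,6 \right)} \right)}\right)^{2} = \left(0 - 2 \left(-4\right) \left(-3 + 6\right)\right)^{2} = \left(0 - 2 \left(-4\right) 3\right)^{2} = \left(0 - -24\right)^{2} = \left(0 + 24\right)^{2} = 24^{2} = 576$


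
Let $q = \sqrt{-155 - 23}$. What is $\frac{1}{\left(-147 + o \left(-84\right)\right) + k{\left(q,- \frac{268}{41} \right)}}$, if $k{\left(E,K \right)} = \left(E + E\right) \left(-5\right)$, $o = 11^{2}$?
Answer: $\frac{i}{- 10311 i + 10 \sqrt{178}} \approx -9.6968 \cdot 10^{-5} + 1.2547 \cdot 10^{-6} i$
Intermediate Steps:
$o = 121$
$q = i \sqrt{178}$ ($q = \sqrt{-178} = i \sqrt{178} \approx 13.342 i$)
$k{\left(E,K \right)} = - 10 E$ ($k{\left(E,K \right)} = 2 E \left(-5\right) = - 10 E$)
$\frac{1}{\left(-147 + o \left(-84\right)\right) + k{\left(q,- \frac{268}{41} \right)}} = \frac{1}{\left(-147 + 121 \left(-84\right)\right) - 10 i \sqrt{178}} = \frac{1}{\left(-147 - 10164\right) - 10 i \sqrt{178}} = \frac{1}{-10311 - 10 i \sqrt{178}}$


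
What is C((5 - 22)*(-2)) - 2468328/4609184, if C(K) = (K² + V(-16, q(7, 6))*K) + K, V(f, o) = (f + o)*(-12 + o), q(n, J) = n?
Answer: 1566814019/576148 ≈ 2719.5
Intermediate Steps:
V(f, o) = (-12 + o)*(f + o)
C(K) = K² + 46*K (C(K) = (K² + (7² - 12*(-16) - 12*7 - 16*7)*K) + K = (K² + (49 + 192 - 84 - 112)*K) + K = (K² + 45*K) + K = K² + 46*K)
C((5 - 22)*(-2)) - 2468328/4609184 = ((5 - 22)*(-2))*(46 + (5 - 22)*(-2)) - 2468328/4609184 = (-17*(-2))*(46 - 17*(-2)) - 2468328*1/4609184 = 34*(46 + 34) - 308541/576148 = 34*80 - 308541/576148 = 2720 - 308541/576148 = 1566814019/576148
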